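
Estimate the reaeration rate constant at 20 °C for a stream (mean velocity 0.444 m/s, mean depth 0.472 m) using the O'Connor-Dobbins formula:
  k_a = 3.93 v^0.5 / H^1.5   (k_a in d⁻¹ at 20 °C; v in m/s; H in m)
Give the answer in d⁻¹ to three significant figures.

k_a ≈ 8.08 d⁻¹

k_a = 3.93 × 0.444^0.5 / 0.472^1.5 = 3.93 × 0.6663 / 0.3243 = 8.076 d⁻¹.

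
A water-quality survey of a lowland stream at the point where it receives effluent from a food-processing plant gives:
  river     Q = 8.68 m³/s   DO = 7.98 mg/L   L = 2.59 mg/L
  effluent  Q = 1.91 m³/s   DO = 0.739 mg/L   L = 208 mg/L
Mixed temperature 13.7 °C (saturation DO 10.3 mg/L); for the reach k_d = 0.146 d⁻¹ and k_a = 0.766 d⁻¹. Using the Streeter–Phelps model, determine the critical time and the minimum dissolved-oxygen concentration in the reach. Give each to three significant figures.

Mixed DO = (8.68×7.98 + 1.91×0.739)/(8.68+1.91) = 70.68/10.59 = 6.674 mg/L.
Mixed L₀ = (8.68×2.59 + 1.91×208)/(10.59) = 419.8/10.59 = 39.64 mg/L.
Initial deficit D₀ = C_s − DO₀ = 10.3 − 6.674 = 3.626 mg/L.
t_c = (1/0.6200) ln[(0.766/0.146)(1 − 3.626×0.6200/(0.146×39.64))] = 1.613 × ln(3.208) = 1.880 d.
D_c = (0.146/0.766) × 39.64 × e^(−0.146×1.880) = 0.1906 × 39.64 × 0.7599 = 5.741 mg/L.
Minimum DO = 10.3 − 5.741 = 4.559 mg/L.

t_c ≈ 1.88 d; minimum DO ≈ 4.56 mg/L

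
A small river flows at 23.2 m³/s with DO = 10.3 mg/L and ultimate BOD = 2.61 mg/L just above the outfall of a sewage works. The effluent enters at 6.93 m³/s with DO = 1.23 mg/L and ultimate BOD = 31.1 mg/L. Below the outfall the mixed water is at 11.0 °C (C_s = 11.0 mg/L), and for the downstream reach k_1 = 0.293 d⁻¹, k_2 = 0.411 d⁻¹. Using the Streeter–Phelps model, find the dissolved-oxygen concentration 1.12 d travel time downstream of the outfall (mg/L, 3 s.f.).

Mixed DO = (23.2×10.3 + 6.93×1.23)/(23.2+6.93) = 247.5/30.13 = 8.214 mg/L.
Mixed L₀ = (23.2×2.61 + 6.93×31.1)/(30.13) = 276.1/30.13 = 9.163 mg/L.
Initial deficit D₀ = C_s − DO₀ = 11.0 − 8.214 = 2.786 mg/L.
D(1.12) = [0.293×9.163/(0.411−0.293)](e^(−0.293×1.12) − e^(−0.411×1.12)) + 2.786 e^(−0.411×1.12)
= 22.75 × (0.7202 − 0.6311) + 2.786 × 0.6311 = 3.787 mg/L.
DO = 11.0 − 3.787 = 7.213 mg/L.

DO ≈ 7.21 mg/L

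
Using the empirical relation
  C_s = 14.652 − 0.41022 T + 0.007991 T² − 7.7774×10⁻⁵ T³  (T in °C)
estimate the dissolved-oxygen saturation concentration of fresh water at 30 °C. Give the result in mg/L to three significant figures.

C_s = 14.652 − 0.41022×30 + 0.007991×30² − 7.7774×10⁻⁵×30³ = 7.437 mg/L.

C_s ≈ 7.44 mg/L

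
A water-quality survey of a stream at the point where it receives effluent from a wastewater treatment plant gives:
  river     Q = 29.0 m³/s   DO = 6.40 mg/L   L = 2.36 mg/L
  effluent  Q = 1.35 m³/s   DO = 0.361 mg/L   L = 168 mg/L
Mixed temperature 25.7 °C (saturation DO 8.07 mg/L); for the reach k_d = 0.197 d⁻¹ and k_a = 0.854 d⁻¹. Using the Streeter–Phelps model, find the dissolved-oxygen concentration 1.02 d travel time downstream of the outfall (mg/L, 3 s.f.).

Mixed DO = (29.0×6.40 + 1.35×0.361)/(29.0+1.35) = 186.1/30.35 = 6.131 mg/L.
Mixed L₀ = (29.0×2.36 + 1.35×168)/(30.35) = 295.2/30.35 = 9.728 mg/L.
Initial deficit D₀ = C_s − DO₀ = 8.07 − 6.131 = 1.939 mg/L.
D(1.02) = [0.197×9.728/(0.854−0.197)](e^(−0.197×1.02) − e^(−0.854×1.02)) + 1.939 e^(−0.854×1.02)
= 2.917 × (0.8180 − 0.4185) + 1.939 × 0.4185 = 1.976 mg/L.
DO = 8.07 − 1.976 = 6.094 mg/L.

DO ≈ 6.09 mg/L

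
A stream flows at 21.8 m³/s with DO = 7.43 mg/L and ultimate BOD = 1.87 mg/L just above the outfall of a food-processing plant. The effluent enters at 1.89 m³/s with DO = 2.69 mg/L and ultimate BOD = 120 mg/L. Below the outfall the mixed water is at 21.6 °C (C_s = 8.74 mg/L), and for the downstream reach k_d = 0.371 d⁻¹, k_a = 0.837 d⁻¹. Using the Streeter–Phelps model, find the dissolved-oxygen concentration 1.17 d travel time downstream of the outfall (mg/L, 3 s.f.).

Mixed DO = (21.8×7.43 + 1.89×2.69)/(21.8+1.89) = 167.1/23.69 = 7.052 mg/L.
Mixed L₀ = (21.8×1.87 + 1.89×120)/(23.69) = 267.6/23.69 = 11.29 mg/L.
Initial deficit D₀ = C_s − DO₀ = 8.74 − 7.052 = 1.688 mg/L.
D(1.17) = [0.371×11.29/(0.837−0.371)](e^(−0.371×1.17) − e^(−0.837×1.17)) + 1.688 e^(−0.837×1.17)
= 8.992 × (0.6479 − 0.3756) + 1.688 × 0.3756 = 3.082 mg/L.
DO = 8.74 − 3.082 = 5.658 mg/L.

DO ≈ 5.66 mg/L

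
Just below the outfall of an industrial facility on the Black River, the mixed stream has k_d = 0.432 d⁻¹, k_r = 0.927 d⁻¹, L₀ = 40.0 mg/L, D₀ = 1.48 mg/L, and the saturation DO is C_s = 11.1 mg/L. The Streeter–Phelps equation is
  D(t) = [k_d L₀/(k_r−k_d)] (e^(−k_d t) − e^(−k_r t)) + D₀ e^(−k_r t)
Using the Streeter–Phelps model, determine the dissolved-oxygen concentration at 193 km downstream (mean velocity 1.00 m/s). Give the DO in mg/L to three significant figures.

Travel time t = x/v = 193 km / (1.00 m/s) = 193000 m / 1.00 m/s = 193000 s = 2.234 d.
k_d L₀/(k_r−k_d) = 0.432×40.0/(0.927−0.432) = 17.28/0.4950 = 34.91 mg/L.
e^(−k_d t) = e^(−0.432×2.234) = 0.3810; e^(−k_r t) = e^(−0.927×2.234) = 0.1261.
D = 34.91 × (0.3810 − 0.1261) + 1.48 × 0.1261 = 8.898 + 0.1866 = 9.085 mg/L.
DO = C_s − D = 11.1 − 9.085 = 2.015 mg/L.

DO ≈ 2.02 mg/L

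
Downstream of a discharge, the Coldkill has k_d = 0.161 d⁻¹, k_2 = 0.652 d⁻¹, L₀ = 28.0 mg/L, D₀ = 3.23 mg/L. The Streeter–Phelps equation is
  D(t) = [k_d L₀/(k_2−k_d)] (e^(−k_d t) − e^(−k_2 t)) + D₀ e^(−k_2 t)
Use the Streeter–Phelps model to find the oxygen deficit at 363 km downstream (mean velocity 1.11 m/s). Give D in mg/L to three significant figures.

Travel time t = x/v = 363 km / (1.11 m/s) = 363000 m / 1.11 m/s = 327000 s = 3.785 d.
k_d L₀/(k_2−k_d) = 0.161×28.0/(0.652−0.161) = 4.508/0.4910 = 9.181 mg/L.
e^(−k_d t) = e^(−0.161×3.785) = 0.5437; e^(−k_2 t) = e^(−0.652×3.785) = 0.08477.
D = 9.181 × (0.5437 − 0.08477) + 3.23 × 0.08477 = 4.213 + 0.2738 = 4.487 mg/L.

D ≈ 4.49 mg/L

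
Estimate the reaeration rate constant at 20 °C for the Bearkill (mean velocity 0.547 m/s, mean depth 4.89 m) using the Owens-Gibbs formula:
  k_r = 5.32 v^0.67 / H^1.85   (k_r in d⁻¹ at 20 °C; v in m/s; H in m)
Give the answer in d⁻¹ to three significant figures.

k_r ≈ 0.188 d⁻¹

k_r = 5.32 × 0.547^0.67 / 4.89^1.85 = 5.32 × 0.6675 / 18.85 = 0.1884 d⁻¹.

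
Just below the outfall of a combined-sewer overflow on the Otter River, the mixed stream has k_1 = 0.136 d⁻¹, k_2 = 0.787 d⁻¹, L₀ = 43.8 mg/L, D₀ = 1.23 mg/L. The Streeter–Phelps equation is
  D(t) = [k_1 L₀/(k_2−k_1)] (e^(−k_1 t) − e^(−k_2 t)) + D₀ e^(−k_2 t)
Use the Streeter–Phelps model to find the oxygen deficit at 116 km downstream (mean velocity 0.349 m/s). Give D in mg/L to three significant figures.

D ≈ 5.04 mg/L

Travel time t = x/v = 116 km / (0.349 m/s) = 116000 m / 0.349 m/s = 332400 s = 3.847 d.
k_1 L₀/(k_2−k_1) = 0.136×43.8/(0.787−0.136) = 5.957/0.6510 = 9.150 mg/L.
e^(−k_1 t) = e^(−0.136×3.847) = 0.5926; e^(−k_2 t) = e^(−0.787×3.847) = 0.04843.
D = 9.150 × (0.5926 − 0.04843) + 1.23 × 0.04843 = 4.980 + 0.05957 = 5.039 mg/L.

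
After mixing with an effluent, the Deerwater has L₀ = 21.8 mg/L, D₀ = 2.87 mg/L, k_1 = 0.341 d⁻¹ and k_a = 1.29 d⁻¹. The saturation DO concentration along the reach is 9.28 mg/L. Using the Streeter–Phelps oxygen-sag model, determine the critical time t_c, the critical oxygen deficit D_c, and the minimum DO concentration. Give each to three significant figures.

With k_a/k_1 = 3.783 and 1 − D₀(k_a−k_1)/(k_1 L₀) = 0.6336,
t_c = ln(3.783 × 0.6336) / (1.29 − 0.341) = ln(2.397) / 0.9490 = 0.8742/0.9490 = 0.9212 d.
D_c = (k_1/k_a) L₀ e^(−k_1 t_c) = (0.341/1.29) × 21.8 × e^(−0.341×0.9212) = 0.2643 × 21.8 × 0.7304 = 4.209 mg/L.
Minimum DO = C_s − D_c = 9.28 − 4.209 = 5.071 mg/L.

t_c ≈ 0.921 d; D_c ≈ 4.21 mg/L; min DO ≈ 5.07 mg/L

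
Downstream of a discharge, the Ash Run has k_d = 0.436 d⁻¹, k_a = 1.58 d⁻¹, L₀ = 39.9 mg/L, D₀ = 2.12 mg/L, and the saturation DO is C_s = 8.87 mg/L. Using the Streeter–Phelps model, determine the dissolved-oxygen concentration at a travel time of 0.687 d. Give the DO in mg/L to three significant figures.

DO ≈ 2.02 mg/L

k_d L₀/(k_a−k_d) = 0.436×39.9/(1.58−0.436) = 17.40/1.144 = 15.21 mg/L.
e^(−k_d t) = e^(−0.436×0.6870) = 0.7412; e^(−k_a t) = e^(−1.58×0.6870) = 0.3377.
D = 15.21 × (0.7412 − 0.3377) + 2.12 × 0.3377 = 6.135 + 0.7160 = 6.851 mg/L.
DO = C_s − D = 8.87 − 6.851 = 2.019 mg/L.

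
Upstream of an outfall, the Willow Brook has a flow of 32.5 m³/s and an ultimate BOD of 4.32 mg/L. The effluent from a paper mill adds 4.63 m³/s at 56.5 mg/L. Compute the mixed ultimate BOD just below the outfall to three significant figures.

Flow-weighted mixing: C = (Q_r C_r + Q_w C_w)/(Q_r + Q_w)
= (32.5×4.32 + 4.63×56.5)/(32.5 + 4.63) = 402.0/37.13 = 10.83 mg/L.

10.8 mg/L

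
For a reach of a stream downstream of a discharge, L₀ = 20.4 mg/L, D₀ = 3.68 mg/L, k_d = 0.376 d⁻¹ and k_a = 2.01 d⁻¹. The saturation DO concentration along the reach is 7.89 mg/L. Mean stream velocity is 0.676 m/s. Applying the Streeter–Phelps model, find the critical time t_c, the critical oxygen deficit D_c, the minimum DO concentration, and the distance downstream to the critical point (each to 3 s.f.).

t_c ≈ 0.0882 d; D_c ≈ 3.69 mg/L; min DO ≈ 4.20 mg/L; x_c ≈ 5.15 km

At the critical point dD/dt = 0, so k_d L₀ e^(−k_d t) = k_a D. Substituting D(t) from the Streeter–Phelps equation and solving for t gives
t_c = ln[(k_a/k_d)(1 − D₀(k_a−k_d)/(k_d L₀))] / (k_a−k_d).
Here k_a−k_d = 1.634 d⁻¹ and 1 − D₀(k_a−k_d)/(k_d L₀) = 1 − 3.68×1.634/(0.376×20.4) = 0.2161, so
t_c = ln(5.346 × 0.2161) / 1.634 = 0.1441 / 1.634 = 0.08819 d.
L(t_c) = L₀ e^(−k_d t_c) = 20.4 × 0.9674 = 19.73 mg/L, and at the critical point k_a D_c = k_d L, so D_c = (0.376/2.01) × 19.73 = 3.692 mg/L.
Minimum DO = C_s − D_c = 7.89 − 3.692 = 4.198 mg/L.
x_c = v t_c = 0.676 m/s × 0.08819 d × 86400 s/d = 5151 m ≈ 5.15 km.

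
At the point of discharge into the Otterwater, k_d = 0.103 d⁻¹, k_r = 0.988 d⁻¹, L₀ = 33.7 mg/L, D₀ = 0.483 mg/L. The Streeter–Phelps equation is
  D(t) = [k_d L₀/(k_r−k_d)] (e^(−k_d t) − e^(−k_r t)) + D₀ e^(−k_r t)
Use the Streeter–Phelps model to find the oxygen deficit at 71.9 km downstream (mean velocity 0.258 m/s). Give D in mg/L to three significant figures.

Travel time t = x/v = 71.9 km / (0.258 m/s) = 71900 m / 0.258 m/s = 278700 s = 3.225 d.
k_d L₀/(k_r−k_d) = 0.103×33.7/(0.988−0.103) = 3.471/0.8850 = 3.922 mg/L.
e^(−k_d t) = e^(−0.103×3.225) = 0.7173; e^(−k_r t) = e^(−0.988×3.225) = 0.04130.
D = 3.922 × (0.7173 − 0.04130) + 0.483 × 0.04130 = 2.651 + 0.01995 = 2.671 mg/L.

D ≈ 2.67 mg/L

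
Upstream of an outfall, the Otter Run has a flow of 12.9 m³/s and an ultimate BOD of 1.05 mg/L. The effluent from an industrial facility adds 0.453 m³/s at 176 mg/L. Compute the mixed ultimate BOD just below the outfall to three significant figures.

6.99 mg/L

Flow-weighted mixing: C = (Q_r C_r + Q_w C_w)/(Q_r + Q_w)
= (12.9×1.05 + 0.453×176)/(12.9 + 0.453) = 93.27/13.35 = 6.985 mg/L.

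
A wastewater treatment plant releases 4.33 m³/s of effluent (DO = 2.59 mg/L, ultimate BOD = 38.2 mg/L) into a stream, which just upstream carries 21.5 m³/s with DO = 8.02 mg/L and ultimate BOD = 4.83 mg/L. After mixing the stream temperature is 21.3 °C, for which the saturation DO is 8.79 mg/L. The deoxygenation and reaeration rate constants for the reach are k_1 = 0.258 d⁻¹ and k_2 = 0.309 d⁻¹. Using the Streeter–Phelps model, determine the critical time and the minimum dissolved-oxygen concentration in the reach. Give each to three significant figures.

t_c ≈ 2.90 d; minimum DO ≈ 4.67 mg/L

Mixed DO = (21.5×8.02 + 4.33×2.59)/(21.5+4.33) = 183.6/25.83 = 7.110 mg/L.
Mixed L₀ = (21.5×4.83 + 4.33×38.2)/(25.83) = 269.3/25.83 = 10.42 mg/L.
Initial deficit D₀ = C_s − DO₀ = 8.79 − 7.110 = 1.680 mg/L.
t_c = (1/0.05100) ln[(0.309/0.258)(1 − 1.680×0.05100/(0.258×10.42))] = 19.61 × ln(1.160) = 2.902 d.
D_c = (0.258/0.309) × 10.42 × e^(−0.258×2.902) = 0.8350 × 10.42 × 0.4730 = 4.117 mg/L.
Minimum DO = 8.79 − 4.117 = 4.673 mg/L.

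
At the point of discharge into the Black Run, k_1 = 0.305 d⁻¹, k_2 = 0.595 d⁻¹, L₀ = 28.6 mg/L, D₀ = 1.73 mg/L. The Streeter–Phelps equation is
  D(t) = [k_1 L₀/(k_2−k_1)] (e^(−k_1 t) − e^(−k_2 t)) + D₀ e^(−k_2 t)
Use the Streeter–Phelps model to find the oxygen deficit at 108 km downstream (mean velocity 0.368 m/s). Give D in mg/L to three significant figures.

Travel time t = x/v = 108 km / (0.368 m/s) = 108000 m / 0.368 m/s = 293500 s = 3.397 d.
k_1 L₀/(k_2−k_1) = 0.305×28.6/(0.595−0.305) = 8.723/0.2900 = 30.08 mg/L.
e^(−k_1 t) = e^(−0.305×3.397) = 0.3549; e^(−k_2 t) = e^(−0.595×3.397) = 0.1325.
D = 30.08 × (0.3549 − 0.1325) + 1.73 × 0.1325 = 6.688 + 0.2293 = 6.918 mg/L.

D ≈ 6.92 mg/L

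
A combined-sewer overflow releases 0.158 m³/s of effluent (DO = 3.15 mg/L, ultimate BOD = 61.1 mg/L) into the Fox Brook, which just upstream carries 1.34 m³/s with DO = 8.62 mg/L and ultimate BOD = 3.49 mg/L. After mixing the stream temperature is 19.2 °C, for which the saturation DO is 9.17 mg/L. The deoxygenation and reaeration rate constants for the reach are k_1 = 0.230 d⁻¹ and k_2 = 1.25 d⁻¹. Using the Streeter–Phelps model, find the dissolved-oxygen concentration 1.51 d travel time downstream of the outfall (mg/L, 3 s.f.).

Mixed DO = (1.34×8.62 + 0.158×3.15)/(1.34+0.158) = 12.05/1.498 = 8.043 mg/L.
Mixed L₀ = (1.34×3.49 + 0.158×61.1)/(1.498) = 14.33/1.498 = 9.566 mg/L.
Initial deficit D₀ = C_s − DO₀ = 9.17 − 8.043 = 1.127 mg/L.
D(1.51) = [0.230×9.566/(1.25−0.230)](e^(−0.230×1.51) − e^(−1.25×1.51)) + 1.127 e^(−1.25×1.51)
= 2.157 × (0.7066 − 0.1514) + 1.127 × 0.1514 = 1.368 mg/L.
DO = 9.17 − 1.368 = 7.802 mg/L.

DO ≈ 7.80 mg/L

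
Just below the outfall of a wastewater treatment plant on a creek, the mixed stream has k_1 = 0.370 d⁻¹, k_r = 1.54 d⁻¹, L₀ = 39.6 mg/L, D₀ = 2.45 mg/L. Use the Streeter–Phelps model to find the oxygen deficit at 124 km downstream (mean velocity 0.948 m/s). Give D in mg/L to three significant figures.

D ≈ 6.17 mg/L

Travel time t = x/v = 124 km / (0.948 m/s) = 124000 m / 0.948 m/s = 130800 s = 1.514 d.
k_1 L₀/(k_r−k_1) = 0.370×39.6/(1.54−0.370) = 14.65/1.170 = 12.52 mg/L.
e^(−k_1 t) = e^(−0.370×1.514) = 0.5711; e^(−k_r t) = e^(−1.54×1.514) = 0.09716.
D = 12.52 × (0.5711 − 0.09716) + 2.45 × 0.09716 = 5.936 + 0.2380 = 6.174 mg/L.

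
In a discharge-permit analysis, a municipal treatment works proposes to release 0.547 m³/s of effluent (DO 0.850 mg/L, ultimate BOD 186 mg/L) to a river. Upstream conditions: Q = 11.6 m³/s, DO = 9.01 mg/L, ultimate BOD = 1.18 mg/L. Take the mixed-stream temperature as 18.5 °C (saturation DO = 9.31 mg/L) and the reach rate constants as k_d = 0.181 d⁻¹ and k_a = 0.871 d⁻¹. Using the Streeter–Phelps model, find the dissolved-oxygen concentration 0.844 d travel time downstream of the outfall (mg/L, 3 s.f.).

DO ≈ 8.05 mg/L

Mixed DO = (11.6×9.01 + 0.547×0.850)/(11.6+0.547) = 105.0/12.15 = 8.643 mg/L.
Mixed L₀ = (11.6×1.18 + 0.547×186)/(12.15) = 115.4/12.15 = 9.503 mg/L.
Initial deficit D₀ = C_s − DO₀ = 9.31 − 8.643 = 0.6675 mg/L.
D(0.844) = [0.181×9.503/(0.871−0.181)](e^(−0.181×0.844) − e^(−0.871×0.844)) + 0.6675 e^(−0.871×0.844)
= 2.493 × (0.8583 − 0.4794) + 0.6675 × 0.4794 = 1.264 mg/L.
DO = 9.31 − 1.264 = 8.046 mg/L.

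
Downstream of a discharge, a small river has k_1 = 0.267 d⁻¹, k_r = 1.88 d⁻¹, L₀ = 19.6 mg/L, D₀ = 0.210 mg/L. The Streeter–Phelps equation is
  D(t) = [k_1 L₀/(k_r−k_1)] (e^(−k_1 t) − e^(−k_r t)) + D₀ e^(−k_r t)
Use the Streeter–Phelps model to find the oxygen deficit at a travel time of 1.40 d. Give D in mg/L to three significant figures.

k_1 L₀/(k_r−k_1) = 0.267×19.6/(1.88−0.267) = 5.233/1.613 = 3.244 mg/L.
e^(−k_1 t) = e^(−0.267×1.400) = 0.6881; e^(−k_r t) = e^(−1.88×1.400) = 0.07193.
D = 3.244 × (0.6881 − 0.07193) + 0.210 × 0.07193 = 1.999 + 0.01511 = 2.014 mg/L.

D ≈ 2.01 mg/L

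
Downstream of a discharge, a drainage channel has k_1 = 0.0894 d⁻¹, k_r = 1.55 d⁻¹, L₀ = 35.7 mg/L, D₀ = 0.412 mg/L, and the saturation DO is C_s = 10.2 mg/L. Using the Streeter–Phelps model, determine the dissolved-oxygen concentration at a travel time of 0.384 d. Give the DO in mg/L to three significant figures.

k_1 L₀/(k_r−k_1) = 0.0894×35.7/(1.55−0.0894) = 3.192/1.461 = 2.185 mg/L.
e^(−k_1 t) = e^(−0.0894×0.3840) = 0.9663; e^(−k_r t) = e^(−1.55×0.3840) = 0.5515.
D = 2.185 × (0.9663 − 0.5515) + 0.412 × 0.5515 = 0.9064 + 0.2272 = 1.134 mg/L.
DO = C_s − D = 10.2 − 1.134 = 9.066 mg/L.

DO ≈ 9.07 mg/L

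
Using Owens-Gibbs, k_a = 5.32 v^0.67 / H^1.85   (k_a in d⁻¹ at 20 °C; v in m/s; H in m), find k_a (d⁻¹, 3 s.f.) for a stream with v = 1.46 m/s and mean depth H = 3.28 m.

k_a = 5.32 × 1.46^0.67 / 3.28^1.85 = 5.32 × 1.289 / 9.003 = 0.7615 d⁻¹.

k_a ≈ 0.761 d⁻¹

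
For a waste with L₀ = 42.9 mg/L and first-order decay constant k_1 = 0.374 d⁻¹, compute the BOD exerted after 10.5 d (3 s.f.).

y_t = L₀(1 − e^(−k_1 t)) = 42.9 × (1 − e^(−0.374×10.5))
= 42.9 × (1 − 0.01970) = 42.9 × 0.9803 = 42.05 mg/L.

y ≈ 42.1 mg/L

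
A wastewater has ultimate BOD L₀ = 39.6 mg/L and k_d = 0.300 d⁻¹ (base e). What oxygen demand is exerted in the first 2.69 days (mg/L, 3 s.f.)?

y_t = L₀(1 − e^(−k_d t)) = 39.6 × (1 − e^(−0.300×2.69))
= 39.6 × (1 − 0.4462) = 39.6 × 0.5538 = 21.93 mg/L.

y ≈ 21.9 mg/L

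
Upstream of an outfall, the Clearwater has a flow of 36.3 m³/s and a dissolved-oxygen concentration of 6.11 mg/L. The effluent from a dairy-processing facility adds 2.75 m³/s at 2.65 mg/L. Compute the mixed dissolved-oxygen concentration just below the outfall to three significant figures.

5.87 mg/L

Flow-weighted mixing: C = (Q_r C_r + Q_w C_w)/(Q_r + Q_w)
= (36.3×6.11 + 2.75×2.65)/(36.3 + 2.75) = 229.1/39.05 = 5.866 mg/L.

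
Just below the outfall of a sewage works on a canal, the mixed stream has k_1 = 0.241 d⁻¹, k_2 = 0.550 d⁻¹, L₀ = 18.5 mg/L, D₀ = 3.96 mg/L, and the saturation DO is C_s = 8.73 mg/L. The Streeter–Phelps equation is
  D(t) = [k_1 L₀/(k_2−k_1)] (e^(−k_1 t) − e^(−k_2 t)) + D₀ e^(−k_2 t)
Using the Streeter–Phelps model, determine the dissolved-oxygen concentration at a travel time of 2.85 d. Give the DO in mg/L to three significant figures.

DO ≈ 3.65 mg/L

k_1 L₀/(k_2−k_1) = 0.241×18.5/(0.550−0.241) = 4.458/0.3090 = 14.43 mg/L.
e^(−k_1 t) = e^(−0.241×2.850) = 0.5032; e^(−k_2 t) = e^(−0.550×2.850) = 0.2086.
D = 14.43 × (0.5032 − 0.2086) + 3.96 × 0.2086 = 4.251 + 0.8259 = 5.077 mg/L.
DO = C_s − D = 8.73 − 5.077 = 3.653 mg/L.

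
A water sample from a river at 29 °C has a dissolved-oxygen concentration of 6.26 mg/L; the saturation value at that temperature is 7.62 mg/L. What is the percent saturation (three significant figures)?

82.2 % saturation

% saturation = C/C_s × 100 = 6.26/7.62 × 100 = 82.2 %.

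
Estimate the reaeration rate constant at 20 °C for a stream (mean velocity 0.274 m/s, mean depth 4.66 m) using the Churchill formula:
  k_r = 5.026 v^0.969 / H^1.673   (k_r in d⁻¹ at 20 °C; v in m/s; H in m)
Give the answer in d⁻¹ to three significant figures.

k_r = 5.026 × 0.274^0.969 / 4.66^1.673 = 5.026 × 0.2852 / 13.13 = 0.1092 d⁻¹.

k_r ≈ 0.109 d⁻¹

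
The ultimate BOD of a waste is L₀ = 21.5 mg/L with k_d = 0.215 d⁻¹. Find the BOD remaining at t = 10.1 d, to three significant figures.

L ≈ 2.45 mg/L

L_t = L₀ e^(−k_d t) = 21.5 × e^(−0.215×10.1) = 21.5 × 0.1140 = 2.451 mg/L.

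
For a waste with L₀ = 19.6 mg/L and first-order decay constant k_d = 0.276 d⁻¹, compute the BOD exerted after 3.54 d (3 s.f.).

y ≈ 12.2 mg/L

y_t = L₀(1 − e^(−k_d t)) = 19.6 × (1 − e^(−0.276×3.54))
= 19.6 × (1 − 0.3764) = 19.6 × 0.6236 = 12.22 mg/L.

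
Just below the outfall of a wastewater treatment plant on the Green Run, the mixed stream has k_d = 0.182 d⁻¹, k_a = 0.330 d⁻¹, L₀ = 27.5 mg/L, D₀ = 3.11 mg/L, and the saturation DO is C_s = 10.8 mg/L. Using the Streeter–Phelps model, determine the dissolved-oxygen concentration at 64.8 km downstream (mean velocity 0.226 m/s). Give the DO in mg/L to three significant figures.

DO ≈ 2.59 mg/L

Travel time t = x/v = 64.8 km / (0.226 m/s) = 64800 m / 0.226 m/s = 286700 s = 3.319 d.
k_d L₀/(k_a−k_d) = 0.182×27.5/(0.330−0.182) = 5.005/0.1480 = 33.82 mg/L.
e^(−k_d t) = e^(−0.182×3.319) = 0.5466; e^(−k_a t) = e^(−0.330×3.319) = 0.3345.
D = 33.82 × (0.5466 − 0.3345) + 3.11 × 0.3345 = 7.174 + 1.040 = 8.214 mg/L.
DO = C_s − D = 10.8 − 8.214 = 2.586 mg/L.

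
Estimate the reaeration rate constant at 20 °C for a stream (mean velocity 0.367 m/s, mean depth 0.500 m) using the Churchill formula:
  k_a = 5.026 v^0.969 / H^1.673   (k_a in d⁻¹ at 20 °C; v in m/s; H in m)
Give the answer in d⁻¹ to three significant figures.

k_a = 5.026 × 0.367^0.969 / 0.500^1.673 = 5.026 × 0.3786 / 0.3136 = 6.067 d⁻¹.

k_a ≈ 6.07 d⁻¹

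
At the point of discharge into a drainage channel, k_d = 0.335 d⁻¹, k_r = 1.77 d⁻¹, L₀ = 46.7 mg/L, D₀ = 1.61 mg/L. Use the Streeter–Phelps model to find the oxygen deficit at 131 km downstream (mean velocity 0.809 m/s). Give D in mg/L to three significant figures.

Travel time t = x/v = 131 km / (0.809 m/s) = 131000 m / 0.809 m/s = 161900 s = 1.874 d.
k_d L₀/(k_r−k_d) = 0.335×46.7/(1.77−0.335) = 15.64/1.435 = 10.90 mg/L.
e^(−k_d t) = e^(−0.335×1.874) = 0.5337; e^(−k_r t) = e^(−1.77×1.874) = 0.03625.
D = 10.90 × (0.5337 − 0.03625) + 1.61 × 0.03625 = 5.424 + 0.05836 = 5.482 mg/L.

D ≈ 5.48 mg/L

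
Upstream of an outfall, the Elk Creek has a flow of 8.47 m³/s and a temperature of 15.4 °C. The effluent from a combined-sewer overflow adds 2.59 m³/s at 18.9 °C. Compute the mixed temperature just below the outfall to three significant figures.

16.2 °C

Flow-weighted mixing: C = (Q_r C_r + Q_w C_w)/(Q_r + Q_w)
= (8.47×15.4 + 2.59×18.9)/(8.47 + 2.59) = 179.4/11.06 = 16.22 °C.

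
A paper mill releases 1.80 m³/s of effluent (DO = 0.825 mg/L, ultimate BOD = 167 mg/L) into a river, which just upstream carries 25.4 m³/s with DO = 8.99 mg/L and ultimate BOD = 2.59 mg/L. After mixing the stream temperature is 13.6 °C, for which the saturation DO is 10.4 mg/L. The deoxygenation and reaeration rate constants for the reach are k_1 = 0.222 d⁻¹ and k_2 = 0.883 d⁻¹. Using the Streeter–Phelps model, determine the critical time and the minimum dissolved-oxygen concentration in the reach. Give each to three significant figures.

t_c ≈ 1.24 d; minimum DO ≈ 7.83 mg/L

Mixed DO = (25.4×8.99 + 1.80×0.825)/(25.4+1.80) = 229.8/27.20 = 8.450 mg/L.
Mixed L₀ = (25.4×2.59 + 1.80×167)/(27.20) = 366.4/27.20 = 13.47 mg/L.
Initial deficit D₀ = C_s − DO₀ = 10.4 − 8.450 = 1.950 mg/L.
t_c = (1/0.6610) ln[(0.883/0.222)(1 − 1.950×0.6610/(0.222×13.47))] = 1.513 × ln(2.263) = 1.235 d.
D_c = (0.222/0.883) × 13.47 × e^(−0.222×1.235) = 0.2514 × 13.47 × 0.7601 = 2.574 mg/L.
Minimum DO = 10.4 − 2.574 = 7.826 mg/L.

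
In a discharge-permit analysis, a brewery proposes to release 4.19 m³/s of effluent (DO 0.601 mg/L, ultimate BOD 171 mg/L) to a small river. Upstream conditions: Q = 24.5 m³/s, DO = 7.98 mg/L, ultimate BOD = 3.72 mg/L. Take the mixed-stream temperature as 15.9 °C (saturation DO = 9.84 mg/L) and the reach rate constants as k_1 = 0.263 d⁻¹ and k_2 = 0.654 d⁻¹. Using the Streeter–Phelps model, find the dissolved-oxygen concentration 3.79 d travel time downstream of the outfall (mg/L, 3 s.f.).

Mixed DO = (24.5×7.98 + 4.19×0.601)/(24.5+4.19) = 198.0/28.69 = 6.902 mg/L.
Mixed L₀ = (24.5×3.72 + 4.19×171)/(28.69) = 807.6/28.69 = 28.15 mg/L.
Initial deficit D₀ = C_s − DO₀ = 9.84 − 6.902 = 2.938 mg/L.
D(3.79) = [0.263×28.15/(0.654−0.263)](e^(−0.263×3.79) − e^(−0.654×3.79)) + 2.938 e^(−0.654×3.79)
= 18.93 × (0.3691 − 0.08386) + 2.938 × 0.08386 = 5.647 mg/L.
DO = 9.84 − 5.647 = 4.193 mg/L.

DO ≈ 4.19 mg/L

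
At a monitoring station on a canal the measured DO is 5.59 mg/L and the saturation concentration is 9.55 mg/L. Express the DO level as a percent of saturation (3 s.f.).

% saturation = C/C_s × 100 = 5.59/9.55 × 100 = 58.5 %.

58.5 % saturation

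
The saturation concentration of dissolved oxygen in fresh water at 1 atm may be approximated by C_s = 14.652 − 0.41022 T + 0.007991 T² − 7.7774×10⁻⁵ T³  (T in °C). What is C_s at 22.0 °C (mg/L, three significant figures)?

C_s ≈ 8.67 mg/L

C_s = 14.652 − 0.41022×22.0 + 0.007991×22.0² − 7.7774×10⁻⁵×22.0³ = 8.667 mg/L.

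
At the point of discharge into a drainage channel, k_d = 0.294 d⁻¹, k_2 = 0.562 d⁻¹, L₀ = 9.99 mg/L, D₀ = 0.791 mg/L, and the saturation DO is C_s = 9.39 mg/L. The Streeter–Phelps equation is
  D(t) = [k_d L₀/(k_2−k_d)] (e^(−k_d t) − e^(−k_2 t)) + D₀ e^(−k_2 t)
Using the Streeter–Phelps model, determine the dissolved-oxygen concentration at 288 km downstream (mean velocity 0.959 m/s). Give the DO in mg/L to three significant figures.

Travel time t = x/v = 288 km / (0.959 m/s) = 288000 m / 0.959 m/s = 300300 s = 3.476 d.
k_d L₀/(k_2−k_d) = 0.294×9.99/(0.562−0.294) = 2.937/0.2680 = 10.96 mg/L.
e^(−k_d t) = e^(−0.294×3.476) = 0.3599; e^(−k_2 t) = e^(−0.562×3.476) = 0.1418.
D = 10.96 × (0.3599 − 0.1418) + 0.791 × 0.1418 = 2.390 + 0.1122 = 2.503 mg/L.
DO = C_s − D = 9.39 − 2.503 = 6.887 mg/L.

DO ≈ 6.89 mg/L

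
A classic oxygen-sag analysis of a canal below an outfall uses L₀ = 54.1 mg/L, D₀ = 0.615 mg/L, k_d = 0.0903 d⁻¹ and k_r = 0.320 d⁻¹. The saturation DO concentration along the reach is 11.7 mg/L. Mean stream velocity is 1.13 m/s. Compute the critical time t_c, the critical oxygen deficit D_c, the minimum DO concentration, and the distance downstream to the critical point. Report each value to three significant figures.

With k_r/k_d = 3.544 and 1 − D₀(k_r−k_d)/(k_d L₀) = 0.9711,
t_c = ln(3.544 × 0.9711) / (0.320 − 0.0903) = ln(3.441) / 0.2297 = 1.236/0.2297 = 5.380 d.
L(t_c) = L₀ e^(−k_d t_c) = 54.1 × 0.6152 = 33.28 mg/L, and at the critical point k_r D_c = k_d L, so D_c = (0.0903/0.320) × 33.28 = 9.392 mg/L.
Minimum DO = C_s − D_c = 11.7 − 9.392 = 2.308 mg/L.
x_c = v t_c = 1.13 m/s × 5.380 d × 86400 s/d = 525300 m ≈ 525 km.

t_c ≈ 5.38 d; D_c ≈ 9.39 mg/L; min DO ≈ 2.31 mg/L; x_c ≈ 525 km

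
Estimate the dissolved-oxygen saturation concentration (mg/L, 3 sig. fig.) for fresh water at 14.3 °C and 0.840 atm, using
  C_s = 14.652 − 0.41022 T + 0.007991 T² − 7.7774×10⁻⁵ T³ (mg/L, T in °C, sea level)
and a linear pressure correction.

C_s ≈ 8.56 mg/L

At sea level: C_s = 14.652 − 0.41022×14.3 + 0.007991×14.3² − 7.7774×10⁻⁵×14.3³ = 10.19 mg/L.
Pressure correction: C_s' = 10.19 × 0.840 = 8.562 mg/L.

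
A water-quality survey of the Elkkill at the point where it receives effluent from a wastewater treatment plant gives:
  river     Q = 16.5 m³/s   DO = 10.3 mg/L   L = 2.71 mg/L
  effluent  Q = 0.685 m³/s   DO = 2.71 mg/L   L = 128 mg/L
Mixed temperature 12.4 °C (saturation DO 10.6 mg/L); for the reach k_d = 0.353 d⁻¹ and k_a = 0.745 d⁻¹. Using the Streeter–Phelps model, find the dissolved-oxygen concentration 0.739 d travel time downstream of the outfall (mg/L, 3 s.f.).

Mixed DO = (16.5×10.3 + 0.685×2.71)/(16.5+0.685) = 171.8/17.18 = 9.997 mg/L.
Mixed L₀ = (16.5×2.71 + 0.685×128)/(17.18) = 132.4/17.18 = 7.704 mg/L.
Initial deficit D₀ = C_s − DO₀ = 10.6 − 9.997 = 0.6025 mg/L.
D(0.739) = [0.353×7.704/(0.745−0.353)](e^(−0.353×0.739) − e^(−0.745×0.739)) + 0.6025 e^(−0.745×0.739)
= 6.938 × (0.7704 − 0.5766) + 0.6025 × 0.5766 = 1.692 mg/L.
DO = 10.6 − 1.692 = 8.908 mg/L.

DO ≈ 8.91 mg/L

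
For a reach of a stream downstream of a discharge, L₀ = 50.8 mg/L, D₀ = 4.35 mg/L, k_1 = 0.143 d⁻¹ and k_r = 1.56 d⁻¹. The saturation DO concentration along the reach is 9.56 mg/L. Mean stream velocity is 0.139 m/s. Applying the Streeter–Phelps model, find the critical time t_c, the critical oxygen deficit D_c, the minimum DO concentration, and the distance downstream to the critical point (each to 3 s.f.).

t_c ≈ 0.355 d; D_c ≈ 4.43 mg/L; min DO ≈ 5.13 mg/L; x_c ≈ 4.26 km

t_c = [1/(k_r−k_1)] ln[(k_r/k_1)(1 − D₀(k_r−k_1)/(k_1 L₀))]
= [1/(1.56−0.143)] ln[(1.56/0.143)(1 − 4.35×1.417/(0.143×50.8))]
= (1/1.417) ln[10.91 × 0.1515] = 0.7057 × ln(1.653) = 0.7057 × 0.5023 = 0.3545 d.
L(t_c) = L₀ e^(−k_1 t_c) = 50.8 × 0.9506 = 48.29 mg/L, and at the critical point k_r D_c = k_1 L, so D_c = (0.143/1.56) × 48.29 = 4.426 mg/L.
Minimum DO = C_s − D_c = 9.56 − 4.426 = 5.134 mg/L.
x_c = v t_c = 0.139 m/s × 0.3545 d × 86400 s/d = 4257 m ≈ 4.26 km.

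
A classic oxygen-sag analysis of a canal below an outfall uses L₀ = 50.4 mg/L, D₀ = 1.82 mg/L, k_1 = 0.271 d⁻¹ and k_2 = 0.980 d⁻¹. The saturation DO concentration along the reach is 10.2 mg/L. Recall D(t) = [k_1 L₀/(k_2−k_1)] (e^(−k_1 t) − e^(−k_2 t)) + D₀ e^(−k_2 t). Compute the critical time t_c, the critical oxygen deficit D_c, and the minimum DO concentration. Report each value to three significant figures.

At the critical point dD/dt = 0, so k_1 L₀ e^(−k_1 t) = k_2 D. Substituting D(t) from the Streeter–Phelps equation and solving for t gives
t_c = ln[(k_2/k_1)(1 − D₀(k_2−k_1)/(k_1 L₀))] / (k_2−k_1).
Here k_2−k_1 = 0.7090 d⁻¹ and 1 − D₀(k_2−k_1)/(k_1 L₀) = 1 − 1.82×0.7090/(0.271×50.4) = 0.9055, so
t_c = ln(3.616 × 0.9055) / 0.7090 = 1.186 / 0.7090 = 1.673 d.
D_c = (k_1/k_2) L₀ e^(−k_1 t_c) = (0.271/0.980) × 50.4 × e^(−0.271×1.673) = 0.2765 × 50.4 × 0.6355 = 8.857 mg/L.
Minimum DO = C_s − D_c = 10.2 − 8.857 = 1.343 mg/L.

t_c ≈ 1.67 d; D_c ≈ 8.86 mg/L; min DO ≈ 1.34 mg/L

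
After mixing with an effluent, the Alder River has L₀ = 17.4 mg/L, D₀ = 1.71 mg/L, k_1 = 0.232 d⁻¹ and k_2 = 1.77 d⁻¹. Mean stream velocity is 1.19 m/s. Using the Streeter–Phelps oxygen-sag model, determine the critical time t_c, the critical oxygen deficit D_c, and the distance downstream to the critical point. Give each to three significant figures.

t_c ≈ 0.636 d; D_c ≈ 1.97 mg/L; x_c ≈ 65.4 km

With k_2/k_1 = 7.629 and 1 − D₀(k_2−k_1)/(k_1 L₀) = 0.3485,
t_c = ln(7.629 × 0.3485) / (1.77 − 0.232) = ln(2.659) / 1.538 = 0.9779/1.538 = 0.6358 d.
D_c = (k_1/k_2) L₀ e^(−k_1 t_c) = (0.232/1.77) × 17.4 × e^(−0.232×0.6358) = 0.1311 × 17.4 × 0.8629 = 1.968 mg/L.
x_c = v t_c = 1.19 m/s × 0.6358 d × 86400 s/d = 65370 m ≈ 65.4 km.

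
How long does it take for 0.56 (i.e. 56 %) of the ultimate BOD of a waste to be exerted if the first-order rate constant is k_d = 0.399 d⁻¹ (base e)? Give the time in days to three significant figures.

y/L₀ = 1 − e^(−k_d t) = 0.56 ⇒ e^(−k_d t) = 0.440
t = −ln(0.440) / 0.399 = 0.8210 / 0.399 = 2.058 d.

t ≈ 2.06 d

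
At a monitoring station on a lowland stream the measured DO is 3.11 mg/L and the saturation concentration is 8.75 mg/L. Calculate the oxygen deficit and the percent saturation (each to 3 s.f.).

D ≈ 5.64 mg/L; 35.5 % saturation

D = C_s − C = 8.75 − 3.11 = 5.64 mg/L.
% saturation = 3.11/8.75 × 100 = 35.5 %.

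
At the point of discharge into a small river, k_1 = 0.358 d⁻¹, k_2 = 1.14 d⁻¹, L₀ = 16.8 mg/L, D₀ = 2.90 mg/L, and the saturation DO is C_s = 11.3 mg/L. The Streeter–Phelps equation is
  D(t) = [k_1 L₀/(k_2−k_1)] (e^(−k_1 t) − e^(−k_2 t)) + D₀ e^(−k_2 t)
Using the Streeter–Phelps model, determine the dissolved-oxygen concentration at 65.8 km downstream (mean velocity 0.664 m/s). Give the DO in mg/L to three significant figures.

DO ≈ 7.49 mg/L

Travel time t = x/v = 65.8 km / (0.664 m/s) = 65800 m / 0.664 m/s = 99100 s = 1.147 d.
k_1 L₀/(k_2−k_1) = 0.358×16.8/(1.14−0.358) = 6.014/0.7820 = 7.691 mg/L.
e^(−k_1 t) = e^(−0.358×1.147) = 0.6632; e^(−k_2 t) = e^(−1.14×1.147) = 0.2705.
D = 7.691 × (0.6632 − 0.2705) + 2.90 × 0.2705 = 3.021 + 0.7844 = 3.805 mg/L.
DO = C_s − D = 11.3 − 3.805 = 7.495 mg/L.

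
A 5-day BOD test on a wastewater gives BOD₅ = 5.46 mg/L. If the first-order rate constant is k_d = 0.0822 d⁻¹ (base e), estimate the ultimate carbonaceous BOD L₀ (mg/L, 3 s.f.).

L₀ ≈ 16.2 mg/L

BOD₅ = L₀(1 − e^(−5k_d)) ⇒ L₀ = BOD₅ / (1 − e^(−5×0.0822))
= 5.46 / (1 − 0.6630) = 5.46 / 0.3370 = 16.20 mg/L.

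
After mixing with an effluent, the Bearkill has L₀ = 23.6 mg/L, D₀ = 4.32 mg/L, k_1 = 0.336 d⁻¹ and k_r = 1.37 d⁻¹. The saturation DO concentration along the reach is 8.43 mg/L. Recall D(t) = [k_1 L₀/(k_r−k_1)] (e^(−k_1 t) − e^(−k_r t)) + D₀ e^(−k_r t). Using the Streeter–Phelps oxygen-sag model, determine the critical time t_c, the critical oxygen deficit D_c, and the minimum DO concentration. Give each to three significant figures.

With k_r/k_1 = 4.077 and 1 − D₀(k_r−k_1)/(k_1 L₀) = 0.4367,
t_c = ln(4.077 × 0.4367) / (1.37 − 0.336) = ln(1.781) / 1.034 = 0.5769/1.034 = 0.5579 d.
L(t_c) = L₀ e^(−k_1 t_c) = 23.6 × 0.8291 = 19.57 mg/L, and at the critical point k_r D_c = k_1 L, so D_c = (0.336/1.37) × 19.57 = 4.799 mg/L.
Minimum DO = C_s − D_c = 8.43 − 4.799 = 3.631 mg/L.

t_c ≈ 0.558 d; D_c ≈ 4.80 mg/L; min DO ≈ 3.63 mg/L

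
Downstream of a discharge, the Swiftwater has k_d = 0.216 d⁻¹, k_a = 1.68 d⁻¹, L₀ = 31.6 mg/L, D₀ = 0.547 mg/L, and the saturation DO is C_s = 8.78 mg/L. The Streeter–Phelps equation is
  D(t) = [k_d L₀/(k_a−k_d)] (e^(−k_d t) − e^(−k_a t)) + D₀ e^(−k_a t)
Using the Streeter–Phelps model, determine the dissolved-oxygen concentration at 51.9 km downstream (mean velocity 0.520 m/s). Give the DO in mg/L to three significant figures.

Travel time t = x/v = 51.9 km / (0.520 m/s) = 51900 m / 0.520 m/s = 99810 s = 1.155 d.
k_d L₀/(k_a−k_d) = 0.216×31.6/(1.68−0.216) = 6.826/1.464 = 4.662 mg/L.
e^(−k_d t) = e^(−0.216×1.155) = 0.7792; e^(−k_a t) = e^(−1.68×1.155) = 0.1436.
D = 4.662 × (0.7792 − 0.1436) + 0.547 × 0.1436 = 2.963 + 0.07855 = 3.042 mg/L.
DO = C_s − D = 8.78 − 3.042 = 5.738 mg/L.

DO ≈ 5.74 mg/L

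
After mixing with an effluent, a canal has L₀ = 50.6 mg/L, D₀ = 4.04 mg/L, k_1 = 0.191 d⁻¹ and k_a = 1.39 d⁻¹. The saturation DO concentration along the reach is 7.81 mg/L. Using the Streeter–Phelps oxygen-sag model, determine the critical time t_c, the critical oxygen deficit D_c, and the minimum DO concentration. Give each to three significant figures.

At the critical point dD/dt = 0, so k_1 L₀ e^(−k_1 t) = k_a D. Substituting D(t) from the Streeter–Phelps equation and solving for t gives
t_c = ln[(k_a/k_1)(1 − D₀(k_a−k_1)/(k_1 L₀))] / (k_a−k_1).
Here k_a−k_1 = 1.199 d⁻¹ and 1 − D₀(k_a−k_1)/(k_1 L₀) = 1 − 4.04×1.199/(0.191×50.6) = 0.4988, so
t_c = ln(7.277 × 0.4988) / 1.199 = 1.289 / 1.199 = 1.075 d.
L(t_c) = L₀ e^(−k_1 t_c) = 50.6 × 0.8143 = 41.21 mg/L, and at the critical point k_a D_c = k_1 L, so D_c = (0.191/1.39) × 41.21 = 5.662 mg/L.
Minimum DO = C_s − D_c = 7.81 − 5.662 = 2.148 mg/L.

t_c ≈ 1.08 d; D_c ≈ 5.66 mg/L; min DO ≈ 2.15 mg/L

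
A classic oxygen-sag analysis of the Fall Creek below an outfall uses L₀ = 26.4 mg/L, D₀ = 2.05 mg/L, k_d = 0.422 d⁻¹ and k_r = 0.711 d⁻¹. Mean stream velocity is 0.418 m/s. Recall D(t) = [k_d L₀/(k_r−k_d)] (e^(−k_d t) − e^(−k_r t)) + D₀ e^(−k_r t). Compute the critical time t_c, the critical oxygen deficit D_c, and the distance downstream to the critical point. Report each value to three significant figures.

t_c ≈ 1.62 d; D_c ≈ 7.92 mg/L; x_c ≈ 58.4 km

t_c = [1/(k_r−k_d)] ln[(k_r/k_d)(1 − D₀(k_r−k_d)/(k_d L₀))]
= [1/(0.711−0.422)] ln[(0.711/0.422)(1 − 2.05×0.2890/(0.422×26.4))]
= (1/0.2890) ln[1.685 × 0.9468] = 3.460 × ln(1.595) = 3.460 × 0.4670 = 1.616 d.
D_c = (k_d/k_r) L₀ e^(−k_d t_c) = (0.422/0.711) × 26.4 × e^(−0.422×1.616) = 0.5935 × 26.4 × 0.5056 = 7.923 mg/L.
x_c = v t_c = 0.418 m/s × 1.616 d × 86400 s/d = 58360 m ≈ 58.4 km.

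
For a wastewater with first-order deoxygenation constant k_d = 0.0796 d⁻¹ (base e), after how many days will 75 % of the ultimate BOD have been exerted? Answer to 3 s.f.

t ≈ 17.4 d

y/L₀ = 1 − e^(−k_d t) = 0.75 ⇒ e^(−k_d t) = 0.250
t = −ln(0.250) / 0.0796 = 1.386 / 0.0796 = 17.42 d.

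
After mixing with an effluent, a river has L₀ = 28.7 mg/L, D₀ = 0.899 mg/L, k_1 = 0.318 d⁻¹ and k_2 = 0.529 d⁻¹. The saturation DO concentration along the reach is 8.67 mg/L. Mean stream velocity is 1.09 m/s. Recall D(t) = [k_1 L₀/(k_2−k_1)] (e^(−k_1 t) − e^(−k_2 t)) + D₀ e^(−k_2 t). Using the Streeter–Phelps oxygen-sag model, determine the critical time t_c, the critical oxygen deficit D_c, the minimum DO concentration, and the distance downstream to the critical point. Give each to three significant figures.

t_c ≈ 2.31 d; D_c ≈ 8.27 mg/L; min DO ≈ 0.400 mg/L; x_c ≈ 218 km

With k_2/k_1 = 1.664 and 1 − D₀(k_2−k_1)/(k_1 L₀) = 0.9792,
t_c = ln(1.664 × 0.9792) / (0.529 − 0.318) = ln(1.629) / 0.2110 = 0.4879/0.2110 = 2.312 d.
D_c = (k_1/k_2) L₀ e^(−k_1 t_c) = (0.318/0.529) × 28.7 × e^(−0.318×2.312) = 0.6011 × 28.7 × 0.4793 = 8.270 mg/L.
Minimum DO = C_s − D_c = 8.67 − 8.270 = 0.4004 mg/L.
x_c = v t_c = 1.09 m/s × 2.312 d × 86400 s/d = 217800 m ≈ 218 km.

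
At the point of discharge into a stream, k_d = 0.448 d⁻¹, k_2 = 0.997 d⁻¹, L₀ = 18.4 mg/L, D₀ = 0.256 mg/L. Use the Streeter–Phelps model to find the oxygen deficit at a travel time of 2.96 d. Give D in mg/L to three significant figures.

D ≈ 3.22 mg/L

k_d L₀/(k_2−k_d) = 0.448×18.4/(0.997−0.448) = 8.243/0.5490 = 15.01 mg/L.
e^(−k_d t) = e^(−0.448×2.960) = 0.2655; e^(−k_2 t) = e^(−0.997×2.960) = 0.05228.
D = 15.01 × (0.2655 − 0.05228) + 0.256 × 0.05228 = 3.202 + 0.01338 = 3.215 mg/L.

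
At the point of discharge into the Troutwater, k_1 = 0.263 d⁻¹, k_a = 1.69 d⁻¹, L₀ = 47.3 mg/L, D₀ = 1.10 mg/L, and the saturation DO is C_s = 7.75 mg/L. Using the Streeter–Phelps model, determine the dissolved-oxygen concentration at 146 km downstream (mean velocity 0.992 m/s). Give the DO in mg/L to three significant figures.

DO ≈ 2.61 mg/L

Travel time t = x/v = 146 km / (0.992 m/s) = 146000 m / 0.992 m/s = 147200 s = 1.703 d.
k_1 L₀/(k_a−k_1) = 0.263×47.3/(1.69−0.263) = 12.44/1.427 = 8.718 mg/L.
e^(−k_1 t) = e^(−0.263×1.703) = 0.6389; e^(−k_a t) = e^(−1.69×1.703) = 0.05620.
D = 8.718 × (0.6389 − 0.05620) + 1.10 × 0.05620 = 5.080 + 0.06182 = 5.142 mg/L.
DO = C_s − D = 7.75 − 5.142 = 2.608 mg/L.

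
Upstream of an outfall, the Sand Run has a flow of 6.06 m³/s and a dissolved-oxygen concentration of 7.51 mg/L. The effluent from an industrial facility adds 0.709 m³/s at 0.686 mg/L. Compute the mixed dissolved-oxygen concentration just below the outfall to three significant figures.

6.80 mg/L

Flow-weighted mixing: C = (Q_r C_r + Q_w C_w)/(Q_r + Q_w)
= (6.06×7.51 + 0.709×0.686)/(6.06 + 0.709) = 46.00/6.769 = 6.795 mg/L.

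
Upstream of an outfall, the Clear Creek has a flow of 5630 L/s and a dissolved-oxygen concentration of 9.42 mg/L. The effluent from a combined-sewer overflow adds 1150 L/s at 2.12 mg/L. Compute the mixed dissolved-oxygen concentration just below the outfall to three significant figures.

8.18 mg/L

Flow-weighted mixing: C = (Q_r C_r + Q_w C_w)/(Q_r + Q_w)
= (5630×9.42 + 1150×2.12)/(5630 + 1150) = 55470/6780 = 8.182 mg/L.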